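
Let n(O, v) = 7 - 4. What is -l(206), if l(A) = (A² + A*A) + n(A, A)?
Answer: -84875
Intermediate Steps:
n(O, v) = 3
l(A) = 3 + 2*A² (l(A) = (A² + A*A) + 3 = (A² + A²) + 3 = 2*A² + 3 = 3 + 2*A²)
-l(206) = -(3 + 2*206²) = -(3 + 2*42436) = -(3 + 84872) = -1*84875 = -84875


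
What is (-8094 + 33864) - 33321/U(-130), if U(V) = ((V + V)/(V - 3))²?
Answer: 1152636831/67600 ≈ 17051.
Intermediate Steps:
U(V) = 4*V²/(-3 + V)² (U(V) = ((2*V)/(-3 + V))² = (2*V/(-3 + V))² = 4*V²/(-3 + V)²)
(-8094 + 33864) - 33321/U(-130) = (-8094 + 33864) - 33321*(-3 - 130)²/67600 = 25770 - 33321/(4*16900/(-133)²) = 25770 - 33321/(4*16900*(1/17689)) = 25770 - 33321/67600/17689 = 25770 - 33321*17689/67600 = 25770 - 589415169/67600 = 1152636831/67600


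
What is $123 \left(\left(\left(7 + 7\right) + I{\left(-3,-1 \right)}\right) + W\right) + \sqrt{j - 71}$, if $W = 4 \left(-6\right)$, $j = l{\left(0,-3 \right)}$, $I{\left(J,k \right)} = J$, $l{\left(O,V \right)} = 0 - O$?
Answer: $-1599 + i \sqrt{71} \approx -1599.0 + 8.4261 i$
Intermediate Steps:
$l{\left(O,V \right)} = - O$
$j = 0$ ($j = \left(-1\right) 0 = 0$)
$W = -24$
$123 \left(\left(\left(7 + 7\right) + I{\left(-3,-1 \right)}\right) + W\right) + \sqrt{j - 71} = 123 \left(\left(\left(7 + 7\right) - 3\right) - 24\right) + \sqrt{0 - 71} = 123 \left(\left(14 - 3\right) - 24\right) + \sqrt{-71} = 123 \left(11 - 24\right) + i \sqrt{71} = 123 \left(-13\right) + i \sqrt{71} = -1599 + i \sqrt{71}$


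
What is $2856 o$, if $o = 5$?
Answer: $14280$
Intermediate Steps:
$2856 o = 2856 \cdot 5 = 14280$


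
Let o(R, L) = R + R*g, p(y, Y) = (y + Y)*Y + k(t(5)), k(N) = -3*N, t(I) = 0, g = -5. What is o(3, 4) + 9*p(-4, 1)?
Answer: -39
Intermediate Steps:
p(y, Y) = Y*(Y + y) (p(y, Y) = (y + Y)*Y - 3*0 = (Y + y)*Y + 0 = Y*(Y + y) + 0 = Y*(Y + y))
o(R, L) = -4*R (o(R, L) = R + R*(-5) = R - 5*R = -4*R)
o(3, 4) + 9*p(-4, 1) = -4*3 + 9*(1*(1 - 4)) = -12 + 9*(1*(-3)) = -12 + 9*(-3) = -12 - 27 = -39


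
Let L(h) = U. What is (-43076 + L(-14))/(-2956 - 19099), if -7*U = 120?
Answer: 301652/154385 ≈ 1.9539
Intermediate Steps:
U = -120/7 (U = -⅐*120 = -120/7 ≈ -17.143)
L(h) = -120/7
(-43076 + L(-14))/(-2956 - 19099) = (-43076 - 120/7)/(-2956 - 19099) = -301652/7/(-22055) = -301652/7*(-1/22055) = 301652/154385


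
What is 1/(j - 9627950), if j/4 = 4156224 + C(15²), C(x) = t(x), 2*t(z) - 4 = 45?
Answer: 1/6997044 ≈ 1.4292e-7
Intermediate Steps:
t(z) = 49/2 (t(z) = 2 + (½)*45 = 2 + 45/2 = 49/2)
C(x) = 49/2
j = 16624994 (j = 4*(4156224 + 49/2) = 4*(8312497/2) = 16624994)
1/(j - 9627950) = 1/(16624994 - 9627950) = 1/6997044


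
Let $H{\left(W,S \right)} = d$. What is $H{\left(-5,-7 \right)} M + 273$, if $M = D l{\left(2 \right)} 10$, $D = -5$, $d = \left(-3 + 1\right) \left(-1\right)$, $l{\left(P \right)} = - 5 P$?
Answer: $1273$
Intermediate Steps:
$d = 2$ ($d = \left(-2\right) \left(-1\right) = 2$)
$H{\left(W,S \right)} = 2$
$M = 500$ ($M = - 5 \left(\left(-5\right) 2\right) 10 = \left(-5\right) \left(-10\right) 10 = 50 \cdot 10 = 500$)
$H{\left(-5,-7 \right)} M + 273 = 2 \cdot 500 + 273 = 1000 + 273 = 1273$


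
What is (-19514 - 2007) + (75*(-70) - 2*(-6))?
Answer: -26759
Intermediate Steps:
(-19514 - 2007) + (75*(-70) - 2*(-6)) = -21521 + (-5250 + 12) = -21521 - 5238 = -26759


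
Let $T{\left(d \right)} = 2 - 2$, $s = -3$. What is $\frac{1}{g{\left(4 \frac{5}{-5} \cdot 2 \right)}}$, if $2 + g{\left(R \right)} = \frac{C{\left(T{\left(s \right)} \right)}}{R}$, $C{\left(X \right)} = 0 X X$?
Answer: $- \frac{1}{2} \approx -0.5$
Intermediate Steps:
$T{\left(d \right)} = 0$
$C{\left(X \right)} = 0$ ($C{\left(X \right)} = 0 X = 0$)
$g{\left(R \right)} = -2$ ($g{\left(R \right)} = -2 + \frac{0}{R} = -2 + 0 = -2$)
$\frac{1}{g{\left(4 \frac{5}{-5} \cdot 2 \right)}} = \frac{1}{-2} = - \frac{1}{2}$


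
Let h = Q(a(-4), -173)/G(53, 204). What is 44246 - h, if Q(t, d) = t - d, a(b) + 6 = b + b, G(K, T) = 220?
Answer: 9733961/220 ≈ 44245.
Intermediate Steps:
a(b) = -6 + 2*b (a(b) = -6 + (b + b) = -6 + 2*b)
h = 159/220 (h = ((-6 + 2*(-4)) - 1*(-173))/220 = ((-6 - 8) + 173)*(1/220) = (-14 + 173)*(1/220) = 159*(1/220) = 159/220 ≈ 0.72273)
44246 - h = 44246 - 1*159/220 = 44246 - 159/220 = 9733961/220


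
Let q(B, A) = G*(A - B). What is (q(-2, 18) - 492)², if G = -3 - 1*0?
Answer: 304704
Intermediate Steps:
G = -3 (G = -3 + 0 = -3)
q(B, A) = -3*A + 3*B (q(B, A) = -3*(A - B) = -3*A + 3*B)
(q(-2, 18) - 492)² = ((-3*18 + 3*(-2)) - 492)² = ((-54 - 6) - 492)² = (-60 - 492)² = (-552)² = 304704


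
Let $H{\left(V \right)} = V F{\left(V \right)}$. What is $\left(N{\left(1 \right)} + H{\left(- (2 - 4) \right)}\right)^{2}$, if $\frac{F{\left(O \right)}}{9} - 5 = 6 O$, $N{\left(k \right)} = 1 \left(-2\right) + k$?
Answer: $93025$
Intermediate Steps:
$N{\left(k \right)} = -2 + k$
$F{\left(O \right)} = 45 + 54 O$ ($F{\left(O \right)} = 45 + 9 \cdot 6 O = 45 + 54 O$)
$H{\left(V \right)} = V \left(45 + 54 V\right)$
$\left(N{\left(1 \right)} + H{\left(- (2 - 4) \right)}\right)^{2} = \left(\left(-2 + 1\right) + 9 \left(- (2 - 4)\right) \left(5 + 6 \left(- (2 - 4)\right)\right)\right)^{2} = \left(-1 + 9 \left(\left(-1\right) \left(-2\right)\right) \left(5 + 6 \left(\left(-1\right) \left(-2\right)\right)\right)\right)^{2} = \left(-1 + 9 \cdot 2 \left(5 + 6 \cdot 2\right)\right)^{2} = \left(-1 + 9 \cdot 2 \left(5 + 12\right)\right)^{2} = \left(-1 + 9 \cdot 2 \cdot 17\right)^{2} = \left(-1 + 306\right)^{2} = 305^{2} = 93025$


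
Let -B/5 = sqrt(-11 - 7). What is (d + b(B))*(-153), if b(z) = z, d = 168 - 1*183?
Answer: 2295 + 2295*I*sqrt(2) ≈ 2295.0 + 3245.6*I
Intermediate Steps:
B = -15*I*sqrt(2) (B = -5*sqrt(-11 - 7) = -15*I*sqrt(2) ≈ -21.213*I)
d = -15 (d = 168 - 183 = -15)
(d + b(B))*(-153) = (-15 - 15*I*sqrt(2))*(-153) = 2295 + 2295*I*sqrt(2)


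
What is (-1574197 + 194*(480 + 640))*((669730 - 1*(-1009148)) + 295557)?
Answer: -2679144416895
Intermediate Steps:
(-1574197 + 194*(480 + 640))*((669730 - 1*(-1009148)) + 295557) = (-1574197 + 194*1120)*((669730 + 1009148) + 295557) = (-1574197 + 217280)*(1678878 + 295557) = -1356917*1974435 = -2679144416895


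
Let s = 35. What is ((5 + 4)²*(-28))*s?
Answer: -79380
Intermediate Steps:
((5 + 4)²*(-28))*s = ((5 + 4)²*(-28))*35 = (9²*(-28))*35 = (81*(-28))*35 = -2268*35 = -79380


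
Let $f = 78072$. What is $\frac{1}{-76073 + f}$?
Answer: $\frac{1}{1999} \approx 0.00050025$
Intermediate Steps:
$\frac{1}{-76073 + f} = \frac{1}{-76073 + 78072} = \frac{1}{1999}$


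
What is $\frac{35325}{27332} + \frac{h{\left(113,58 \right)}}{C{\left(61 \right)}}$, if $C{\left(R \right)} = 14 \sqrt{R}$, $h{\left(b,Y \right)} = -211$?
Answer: $\frac{35325}{27332} - \frac{211 \sqrt{61}}{854} \approx -0.63726$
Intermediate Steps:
$\frac{35325}{27332} + \frac{h{\left(113,58 \right)}}{C{\left(61 \right)}} = \frac{35325}{27332} - \frac{211}{14 \sqrt{61}} = 35325 \cdot \frac{1}{27332} - 211 \frac{\sqrt{61}}{854} = \frac{35325}{27332} - \frac{211 \sqrt{61}}{854}$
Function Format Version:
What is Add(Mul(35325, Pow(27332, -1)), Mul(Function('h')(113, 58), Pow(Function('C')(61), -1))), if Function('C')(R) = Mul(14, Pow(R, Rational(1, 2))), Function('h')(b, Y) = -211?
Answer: Add(Rational(35325, 27332), Mul(Rational(-211, 854), Pow(61, Rational(1, 2)))) ≈ -0.63726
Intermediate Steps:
Add(Mul(35325, Pow(27332, -1)), Mul(Function('h')(113, 58), Pow(Function('C')(61), -1))) = Add(Mul(35325, Pow(27332, -1)), Mul(-211, Pow(Mul(14, Pow(61, Rational(1, 2))), -1))) = Add(Mul(35325, Rational(1, 27332)), Mul(-211, Mul(Rational(1, 854), Pow(61, Rational(1, 2))))) = Add(Rational(35325, 27332), Mul(Rational(-211, 854), Pow(61, Rational(1, 2))))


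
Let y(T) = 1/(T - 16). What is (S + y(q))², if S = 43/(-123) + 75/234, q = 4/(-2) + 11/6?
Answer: 88416409/10691973604 ≈ 0.0082694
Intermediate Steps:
q = -⅙ (q = 4*(-½) + 11*(⅙) = -2 + 11/6 = -⅙ ≈ -0.16667)
y(T) = 1/(-16 + T)
S = -31/1066 (S = 43*(-1/123) + 75*(1/234) = -43/123 + 25/78 = -31/1066 ≈ -0.029081)
(S + y(q))² = (-31/1066 + 1/(-16 - ⅙))² = (-31/1066 + 1/(-97/6))² = (-31/1066 - 6/97)² = (-9403/103402)² = 88416409/10691973604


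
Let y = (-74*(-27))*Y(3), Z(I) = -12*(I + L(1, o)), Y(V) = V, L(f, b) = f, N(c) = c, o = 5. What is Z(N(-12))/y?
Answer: 22/999 ≈ 0.022022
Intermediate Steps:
Z(I) = -12 - 12*I (Z(I) = -12*(I + 1) = -12*(1 + I) = -12 - 12*I)
y = 5994 (y = -74*(-27)*3 = 1998*3 = 5994)
Z(N(-12))/y = (-12 - 12*(-12))/5994 = (-12 + 144)*(1/5994) = 132*(1/5994) = 22/999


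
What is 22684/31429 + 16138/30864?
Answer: 11389813/9151176 ≈ 1.2446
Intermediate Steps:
22684/31429 + 16138/30864 = 22684*(1/31429) + 16138*(1/30864) = 428/593 + 8069/15432 = 11389813/9151176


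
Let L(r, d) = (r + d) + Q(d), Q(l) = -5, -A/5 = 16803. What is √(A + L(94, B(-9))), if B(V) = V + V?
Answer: 2*I*√20986 ≈ 289.73*I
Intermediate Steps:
A = -84015 (A = -5*16803 = -84015)
B(V) = 2*V
L(r, d) = -5 + d + r (L(r, d) = (r + d) - 5 = (d + r) - 5 = -5 + d + r)
√(A + L(94, B(-9))) = √(-84015 + (-5 + 2*(-9) + 94)) = √(-84015 + (-5 - 18 + 94)) = √(-84015 + 71) = √(-83944) = 2*I*√20986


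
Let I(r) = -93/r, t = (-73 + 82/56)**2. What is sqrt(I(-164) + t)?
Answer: sqrt(6744934477)/1148 ≈ 71.540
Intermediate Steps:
t = 4012009/784 (t = (-73 + 82*(1/56))**2 = (-73 + 41/28)**2 = (-2003/28)**2 = 4012009/784 ≈ 5117.4)
sqrt(I(-164) + t) = sqrt(-93/(-164) + 4012009/784) = sqrt(-93*(-1/164) + 4012009/784) = sqrt(93/164 + 4012009/784) = sqrt(164510597/32144) = sqrt(6744934477)/1148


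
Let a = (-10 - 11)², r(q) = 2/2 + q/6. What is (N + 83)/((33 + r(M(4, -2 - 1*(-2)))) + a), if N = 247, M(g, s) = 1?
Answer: 1980/2851 ≈ 0.69449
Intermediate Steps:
r(q) = 1 + q/6 (r(q) = 2*(½) + q*(⅙) = 1 + q/6)
a = 441 (a = (-21)² = 441)
(N + 83)/((33 + r(M(4, -2 - 1*(-2)))) + a) = (247 + 83)/((33 + (1 + (⅙)*1)) + 441) = 330/((33 + (1 + ⅙)) + 441) = 330/((33 + 7/6) + 441) = 330/(205/6 + 441) = 330/(2851/6) = 330*(6/2851) = 1980/2851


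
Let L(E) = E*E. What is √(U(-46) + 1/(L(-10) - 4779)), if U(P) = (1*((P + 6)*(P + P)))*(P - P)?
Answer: I*√4679/4679 ≈ 0.014619*I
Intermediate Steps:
L(E) = E²
U(P) = 0 (U(P) = (1*((6 + P)*(2*P)))*0 = (1*(2*P*(6 + P)))*0 = (2*P*(6 + P))*0 = 0)
√(U(-46) + 1/(L(-10) - 4779)) = √(0 + 1/((-10)² - 4779)) = √(0 + 1/(100 - 4779)) = √(0 + 1/(-4679)) = √(0 - 1/4679) = √(-1/4679) = I*√4679/4679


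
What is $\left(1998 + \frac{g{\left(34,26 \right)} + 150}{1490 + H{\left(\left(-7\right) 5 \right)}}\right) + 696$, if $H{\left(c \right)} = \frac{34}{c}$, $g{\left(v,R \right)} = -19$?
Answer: $\frac{140405089}{52116} \approx 2694.1$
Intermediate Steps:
$\left(1998 + \frac{g{\left(34,26 \right)} + 150}{1490 + H{\left(\left(-7\right) 5 \right)}}\right) + 696 = \left(1998 + \frac{-19 + 150}{1490 + \frac{34}{\left(-7\right) 5}}\right) + 696 = \left(1998 + \frac{131}{1490 + \frac{34}{-35}}\right) + 696 = \left(1998 + \frac{131}{1490 + 34 \left(- \frac{1}{35}\right)}\right) + 696 = \left(1998 + \frac{131}{1490 - \frac{34}{35}}\right) + 696 = \left(1998 + \frac{131}{\frac{52116}{35}}\right) + 696 = \left(1998 + 131 \cdot \frac{35}{52116}\right) + 696 = \left(1998 + \frac{4585}{52116}\right) + 696 = \frac{104132353}{52116} + 696 = \frac{140405089}{52116}$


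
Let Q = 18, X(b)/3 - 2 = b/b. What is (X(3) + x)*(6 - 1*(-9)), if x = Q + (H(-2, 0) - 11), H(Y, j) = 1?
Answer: 255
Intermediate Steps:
X(b) = 9 (X(b) = 6 + 3*(b/b) = 6 + 3*1 = 6 + 3 = 9)
x = 8 (x = 18 + (1 - 11) = 18 - 10 = 8)
(X(3) + x)*(6 - 1*(-9)) = (9 + 8)*(6 - 1*(-9)) = 17*(6 + 9) = 17*15 = 255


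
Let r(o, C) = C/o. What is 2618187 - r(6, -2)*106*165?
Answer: 2624017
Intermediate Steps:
2618187 - r(6, -2)*106*165 = 2618187 - -2/6*106*165 = 2618187 - -2*1/6*106*165 = 2618187 - (-1/3*106)*165 = 2618187 - (-106)*165/3 = 2618187 - 1*(-5830) = 2618187 + 5830 = 2624017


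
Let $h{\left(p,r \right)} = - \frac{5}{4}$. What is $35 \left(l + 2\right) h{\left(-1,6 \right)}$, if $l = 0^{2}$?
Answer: $- \frac{175}{2} \approx -87.5$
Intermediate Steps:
$l = 0$
$h{\left(p,r \right)} = - \frac{5}{4}$ ($h{\left(p,r \right)} = \left(-5\right) \frac{1}{4} = - \frac{5}{4}$)
$35 \left(l + 2\right) h{\left(-1,6 \right)} = 35 \left(0 + 2\right) \left(- \frac{5}{4}\right) = 35 \cdot 2 \left(- \frac{5}{4}\right) = 35 \left(- \frac{5}{2}\right) = - \frac{175}{2}$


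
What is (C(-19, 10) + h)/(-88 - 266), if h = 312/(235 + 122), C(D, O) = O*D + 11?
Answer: 21197/42126 ≈ 0.50318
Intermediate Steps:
C(D, O) = 11 + D*O (C(D, O) = D*O + 11 = 11 + D*O)
h = 104/119 (h = 312/357 = 312*(1/357) = 104/119 ≈ 0.87395)
(C(-19, 10) + h)/(-88 - 266) = ((11 - 19*10) + 104/119)/(-88 - 266) = ((11 - 190) + 104/119)/(-354) = (-179 + 104/119)*(-1/354) = -21197/119*(-1/354) = 21197/42126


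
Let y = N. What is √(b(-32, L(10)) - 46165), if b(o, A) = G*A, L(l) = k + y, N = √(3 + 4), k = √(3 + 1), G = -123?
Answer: √(-46411 - 123*√7) ≈ 216.19*I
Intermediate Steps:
k = 2 (k = √4 = 2)
N = √7 ≈ 2.6458
y = √7 ≈ 2.6458
L(l) = 2 + √7
b(o, A) = -123*A
√(b(-32, L(10)) - 46165) = √(-123*(2 + √7) - 46165) = √((-246 - 123*√7) - 46165) = √(-46411 - 123*√7)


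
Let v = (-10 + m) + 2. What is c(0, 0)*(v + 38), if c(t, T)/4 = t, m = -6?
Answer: 0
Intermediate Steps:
c(t, T) = 4*t
v = -14 (v = (-10 - 6) + 2 = -16 + 2 = -14)
c(0, 0)*(v + 38) = (4*0)*(-14 + 38) = 0*24 = 0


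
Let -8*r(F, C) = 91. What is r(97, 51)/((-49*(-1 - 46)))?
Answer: -13/2632 ≈ -0.0049392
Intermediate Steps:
r(F, C) = -91/8 (r(F, C) = -⅛*91 = -91/8)
r(97, 51)/((-49*(-1 - 46))) = -91*(-1/(49*(-1 - 46)))/8 = -91/(8*((-49*(-47)))) = -91/8/2303 = -91/8*1/2303 = -13/2632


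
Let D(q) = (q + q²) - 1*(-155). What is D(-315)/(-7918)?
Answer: -99065/7918 ≈ -12.511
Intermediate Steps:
D(q) = 155 + q + q² (D(q) = (q + q²) + 155 = 155 + q + q²)
D(-315)/(-7918) = (155 - 315 + (-315)²)/(-7918) = (155 - 315 + 99225)*(-1/7918) = 99065*(-1/7918) = -99065/7918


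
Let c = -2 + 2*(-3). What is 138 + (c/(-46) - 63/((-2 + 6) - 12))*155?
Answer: 254947/184 ≈ 1385.6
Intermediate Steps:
c = -8 (c = -2 - 6 = -8)
138 + (c/(-46) - 63/((-2 + 6) - 12))*155 = 138 + (-8/(-46) - 63/((-2 + 6) - 12))*155 = 138 + (-8*(-1/46) - 63/(4 - 12))*155 = 138 + (4/23 - 63/(-8))*155 = 138 + (4/23 - 63*(-⅛))*155 = 138 + (4/23 + 63/8)*155 = 138 + (1481/184)*155 = 138 + 229555/184 = 254947/184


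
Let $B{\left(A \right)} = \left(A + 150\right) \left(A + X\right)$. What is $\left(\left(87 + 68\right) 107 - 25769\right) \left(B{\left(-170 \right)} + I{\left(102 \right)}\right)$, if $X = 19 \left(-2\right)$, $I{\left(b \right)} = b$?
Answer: $-39142208$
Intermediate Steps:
$X = -38$
$B{\left(A \right)} = \left(-38 + A\right) \left(150 + A\right)$ ($B{\left(A \right)} = \left(A + 150\right) \left(A - 38\right) = \left(150 + A\right) \left(-38 + A\right) = \left(-38 + A\right) \left(150 + A\right)$)
$\left(\left(87 + 68\right) 107 - 25769\right) \left(B{\left(-170 \right)} + I{\left(102 \right)}\right) = \left(\left(87 + 68\right) 107 - 25769\right) \left(\left(-5700 + \left(-170\right)^{2} + 112 \left(-170\right)\right) + 102\right) = \left(155 \cdot 107 - 25769\right) \left(\left(-5700 + 28900 - 19040\right) + 102\right) = \left(16585 - 25769\right) \left(4160 + 102\right) = \left(-9184\right) 4262 = -39142208$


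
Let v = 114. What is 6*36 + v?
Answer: 330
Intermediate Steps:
6*36 + v = 6*36 + 114 = 216 + 114 = 330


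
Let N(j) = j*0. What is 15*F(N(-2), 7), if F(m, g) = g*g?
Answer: 735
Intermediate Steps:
N(j) = 0
F(m, g) = g**2
15*F(N(-2), 7) = 15*7**2 = 15*49 = 735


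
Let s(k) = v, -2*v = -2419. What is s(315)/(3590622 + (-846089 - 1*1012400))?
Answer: 2419/3464266 ≈ 0.00069827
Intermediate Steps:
v = 2419/2 (v = -½*(-2419) = 2419/2 ≈ 1209.5)
s(k) = 2419/2
s(315)/(3590622 + (-846089 - 1*1012400)) = 2419/(2*(3590622 + (-846089 - 1*1012400))) = 2419/(2*(3590622 + (-846089 - 1012400))) = 2419/(2*(3590622 - 1858489)) = (2419/2)/1732133 = (2419/2)*(1/1732133) = 2419/3464266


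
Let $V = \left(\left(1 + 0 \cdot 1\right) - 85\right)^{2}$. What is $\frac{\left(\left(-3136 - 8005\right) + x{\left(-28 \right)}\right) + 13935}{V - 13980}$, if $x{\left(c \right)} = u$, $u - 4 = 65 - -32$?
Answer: $- \frac{965}{2308} \approx -0.41811$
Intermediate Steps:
$u = 101$ ($u = 4 + \left(65 - -32\right) = 4 + \left(65 + 32\right) = 4 + 97 = 101$)
$x{\left(c \right)} = 101$
$V = 7056$ ($V = \left(\left(1 + 0\right) - 85\right)^{2} = \left(1 - 85\right)^{2} = \left(-84\right)^{2} = 7056$)
$\frac{\left(\left(-3136 - 8005\right) + x{\left(-28 \right)}\right) + 13935}{V - 13980} = \frac{\left(\left(-3136 - 8005\right) + 101\right) + 13935}{7056 - 13980} = \frac{\left(-11141 + 101\right) + 13935}{-6924} = \left(-11040 + 13935\right) \left(- \frac{1}{6924}\right) = 2895 \left(- \frac{1}{6924}\right) = - \frac{965}{2308}$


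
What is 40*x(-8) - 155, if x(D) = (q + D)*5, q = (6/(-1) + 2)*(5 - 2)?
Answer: -4155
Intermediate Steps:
q = -12 (q = (6*(-1) + 2)*3 = (-6 + 2)*3 = -4*3 = -12)
x(D) = -60 + 5*D (x(D) = (-12 + D)*5 = -60 + 5*D)
40*x(-8) - 155 = 40*(-60 + 5*(-8)) - 155 = 40*(-60 - 40) - 155 = 40*(-100) - 155 = -4000 - 155 = -4155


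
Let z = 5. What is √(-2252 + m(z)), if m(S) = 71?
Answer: I*√2181 ≈ 46.701*I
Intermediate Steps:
√(-2252 + m(z)) = √(-2252 + 71) = √(-2181) = I*√2181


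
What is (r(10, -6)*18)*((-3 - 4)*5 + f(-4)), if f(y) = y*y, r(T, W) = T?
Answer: -3420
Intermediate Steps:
f(y) = y²
(r(10, -6)*18)*((-3 - 4)*5 + f(-4)) = (10*18)*((-3 - 4)*5 + (-4)²) = 180*(-7*5 + 16) = 180*(-35 + 16) = 180*(-19) = -3420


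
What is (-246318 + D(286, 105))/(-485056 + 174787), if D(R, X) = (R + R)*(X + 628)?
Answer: -172958/310269 ≈ -0.55745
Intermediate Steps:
D(R, X) = 2*R*(628 + X) (D(R, X) = (2*R)*(628 + X) = 2*R*(628 + X))
(-246318 + D(286, 105))/(-485056 + 174787) = (-246318 + 2*286*(628 + 105))/(-485056 + 174787) = (-246318 + 2*286*733)/(-310269) = (-246318 + 419276)*(-1/310269) = 172958*(-1/310269) = -172958/310269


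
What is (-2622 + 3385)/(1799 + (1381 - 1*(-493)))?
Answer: 763/3673 ≈ 0.20773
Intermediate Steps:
(-2622 + 3385)/(1799 + (1381 - 1*(-493))) = 763/(1799 + (1381 + 493)) = 763/(1799 + 1874) = 763/3673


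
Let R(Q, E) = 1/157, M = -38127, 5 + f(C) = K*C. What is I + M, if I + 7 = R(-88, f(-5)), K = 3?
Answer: -5987037/157 ≈ -38134.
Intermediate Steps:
f(C) = -5 + 3*C
R(Q, E) = 1/157
I = -1098/157 (I = -7 + 1/157 = -1098/157 ≈ -6.9936)
I + M = -1098/157 - 38127 = -5987037/157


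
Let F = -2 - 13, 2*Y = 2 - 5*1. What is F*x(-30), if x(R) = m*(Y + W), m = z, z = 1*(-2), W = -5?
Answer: -195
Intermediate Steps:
Y = -3/2 (Y = (2 - 5*1)/2 = (2 - 5)/2 = (1/2)*(-3) = -3/2 ≈ -1.5000)
z = -2
m = -2
F = -15
x(R) = 13 (x(R) = -2*(-3/2 - 5) = -2*(-13/2) = 13)
F*x(-30) = -15*13 = -195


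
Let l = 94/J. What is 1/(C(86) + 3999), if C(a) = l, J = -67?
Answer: 67/267839 ≈ 0.00025015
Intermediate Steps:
l = -94/67 (l = 94/(-67) = 94*(-1/67) = -94/67 ≈ -1.4030)
C(a) = -94/67
1/(C(86) + 3999) = 1/(-94/67 + 3999) = 1/(267839/67) = 67/267839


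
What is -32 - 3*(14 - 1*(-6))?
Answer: -92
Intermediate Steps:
-32 - 3*(14 - 1*(-6)) = -32 - 3*(14 + 6) = -32 - 3*20 = -32 - 60 = -92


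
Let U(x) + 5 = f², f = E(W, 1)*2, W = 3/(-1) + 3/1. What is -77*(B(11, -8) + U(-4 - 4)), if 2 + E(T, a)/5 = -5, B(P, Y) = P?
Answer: -377762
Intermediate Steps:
W = 0 (W = 3*(-1) + 3*1 = -3 + 3 = 0)
E(T, a) = -35 (E(T, a) = -10 + 5*(-5) = -10 - 25 = -35)
f = -70 (f = -35*2 = -70)
U(x) = 4895 (U(x) = -5 + (-70)² = -5 + 4900 = 4895)
-77*(B(11, -8) + U(-4 - 4)) = -77*(11 + 4895) = -77*4906 = -377762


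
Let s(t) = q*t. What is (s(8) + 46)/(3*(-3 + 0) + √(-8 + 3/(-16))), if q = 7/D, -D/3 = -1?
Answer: -9312/1427 - 776*I*√131/4281 ≈ -6.5256 - 2.0747*I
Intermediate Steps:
D = 3 (D = -3*(-1) = 3)
q = 7/3 ≈ 2.3333
s(t) = 7*t/3
(s(8) + 46)/(3*(-3 + 0) + √(-8 + 3/(-16))) = ((7/3)*8 + 46)/(3*(-3 + 0) + √(-8 + 3/(-16))) = (56/3 + 46)/(3*(-3) + √(-8 + 3*(-1/16))) = (194/3)/(-9 + √(-8 - 3/16)) = (194/3)/(-9 + √(-131/16)) = (194/3)/(-9 + I*√131/4) = 194/(3*(-9 + I*√131/4))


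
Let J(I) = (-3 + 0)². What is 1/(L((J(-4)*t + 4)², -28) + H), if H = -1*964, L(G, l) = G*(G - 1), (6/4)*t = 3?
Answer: 1/232808 ≈ 4.2954e-6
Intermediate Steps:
t = 2 (t = (⅔)*3 = 2)
J(I) = 9 (J(I) = (-3)² = 9)
L(G, l) = G*(-1 + G)
H = -964
1/(L((J(-4)*t + 4)², -28) + H) = 1/((9*2 + 4)²*(-1 + (9*2 + 4)²) - 964) = 1/((18 + 4)²*(-1 + (18 + 4)²) - 964) = 1/(22²*(-1 + 22²) - 964) = 1/(484*(-1 + 484) - 964) = 1/(484*483 - 964) = 1/(233772 - 964) = 1/232808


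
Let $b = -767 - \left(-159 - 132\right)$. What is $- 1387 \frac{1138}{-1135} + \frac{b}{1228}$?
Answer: $\frac{484435577}{348445} \approx 1390.3$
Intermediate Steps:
$b = -476$ ($b = -767 - \left(-159 - 132\right) = -767 - -291 = -767 + 291 = -476$)
$- 1387 \frac{1138}{-1135} + \frac{b}{1228} = - 1387 \frac{1138}{-1135} - \frac{476}{1228} = - 1387 \cdot 1138 \left(- \frac{1}{1135}\right) - \frac{119}{307} = \left(-1387\right) \left(- \frac{1138}{1135}\right) - \frac{119}{307} = \frac{1578406}{1135} - \frac{119}{307} = \frac{484435577}{348445}$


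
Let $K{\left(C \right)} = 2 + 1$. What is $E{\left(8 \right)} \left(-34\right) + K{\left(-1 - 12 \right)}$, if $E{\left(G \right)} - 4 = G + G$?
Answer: $-677$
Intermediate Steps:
$K{\left(C \right)} = 3$
$E{\left(G \right)} = 4 + 2 G$ ($E{\left(G \right)} = 4 + \left(G + G\right) = 4 + 2 G$)
$E{\left(8 \right)} \left(-34\right) + K{\left(-1 - 12 \right)} = \left(4 + 2 \cdot 8\right) \left(-34\right) + 3 = \left(4 + 16\right) \left(-34\right) + 3 = 20 \left(-34\right) + 3 = -680 + 3 = -677$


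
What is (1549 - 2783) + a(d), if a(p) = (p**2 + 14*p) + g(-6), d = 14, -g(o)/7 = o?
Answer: -800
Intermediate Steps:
g(o) = -7*o
a(p) = 42 + p**2 + 14*p (a(p) = (p**2 + 14*p) - 7*(-6) = (p**2 + 14*p) + 42 = 42 + p**2 + 14*p)
(1549 - 2783) + a(d) = (1549 - 2783) + (42 + 14**2 + 14*14) = -1234 + (42 + 196 + 196) = -1234 + 434 = -800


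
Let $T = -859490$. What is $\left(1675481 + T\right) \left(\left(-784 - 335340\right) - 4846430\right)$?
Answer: $-4228917421014$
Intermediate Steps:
$\left(1675481 + T\right) \left(\left(-784 - 335340\right) - 4846430\right) = \left(1675481 - 859490\right) \left(\left(-784 - 335340\right) - 4846430\right) = 815991 \left(\left(-784 - 335340\right) - 4846430\right) = 815991 \left(-336124 - 4846430\right) = 815991 \left(-5182554\right) = -4228917421014$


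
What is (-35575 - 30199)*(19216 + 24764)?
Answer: -2892740520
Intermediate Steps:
(-35575 - 30199)*(19216 + 24764) = -65774*43980 = -2892740520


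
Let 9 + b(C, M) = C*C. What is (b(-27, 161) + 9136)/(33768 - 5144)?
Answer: 616/1789 ≈ 0.34433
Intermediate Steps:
b(C, M) = -9 + C**2 (b(C, M) = -9 + C*C = -9 + C**2)
(b(-27, 161) + 9136)/(33768 - 5144) = ((-9 + (-27)**2) + 9136)/(33768 - 5144) = ((-9 + 729) + 9136)/28624 = (720 + 9136)*(1/28624) = 9856*(1/28624) = 616/1789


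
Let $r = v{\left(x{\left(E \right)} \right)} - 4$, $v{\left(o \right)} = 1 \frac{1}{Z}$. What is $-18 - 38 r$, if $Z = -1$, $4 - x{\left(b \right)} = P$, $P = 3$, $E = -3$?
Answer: $172$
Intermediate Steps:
$x{\left(b \right)} = 1$ ($x{\left(b \right)} = 4 - 3 = 1$)
$v{\left(o \right)} = -1$ ($v{\left(o \right)} = 1 \frac{1}{-1} = 1 \left(-1\right) = -1$)
$r = -5$ ($r = -1 - 4 = -5$)
$-18 - 38 r = -18 - -190 = -18 + 190 = 172$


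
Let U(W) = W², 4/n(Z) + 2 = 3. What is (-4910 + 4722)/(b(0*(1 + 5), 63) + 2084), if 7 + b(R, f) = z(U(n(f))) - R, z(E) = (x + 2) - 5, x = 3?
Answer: -188/2077 ≈ -0.090515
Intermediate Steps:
n(Z) = 4 (n(Z) = 4/(-2 + 3) = 4/1 = 4*1 = 4)
z(E) = 0 (z(E) = (3 + 2) - 5 = 5 - 5 = 0)
b(R, f) = -7 - R (b(R, f) = -7 + (0 - R) = -7 - R)
(-4910 + 4722)/(b(0*(1 + 5), 63) + 2084) = (-4910 + 4722)/((-7 - 0*(1 + 5)) + 2084) = -188/((-7 - 0*6) + 2084) = -188/((-7 - 1*0) + 2084) = -188/((-7 + 0) + 2084) = -188/(-7 + 2084) = -188/2077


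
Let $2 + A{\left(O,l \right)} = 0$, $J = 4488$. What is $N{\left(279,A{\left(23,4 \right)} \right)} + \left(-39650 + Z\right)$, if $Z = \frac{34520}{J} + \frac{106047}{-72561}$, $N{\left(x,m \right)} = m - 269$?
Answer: $- \frac{541599800231}{13568907} \approx -39915.0$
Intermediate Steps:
$A{\left(O,l \right)} = -2$ ($A{\left(O,l \right)} = -2 + 0 = -2$)
$N{\left(x,m \right)} = -269 + m$
$Z = \frac{84536116}{13568907}$ ($Z = \frac{34520}{4488} + \frac{106047}{-72561} = 34520 \cdot \frac{1}{4488} + 106047 \left(- \frac{1}{72561}\right) = \frac{4315}{561} - \frac{35349}{24187} = \frac{84536116}{13568907} \approx 6.2301$)
$N{\left(279,A{\left(23,4 \right)} \right)} + \left(-39650 + Z\right) = \left(-269 - 2\right) + \left(-39650 + \frac{84536116}{13568907}\right) = -271 - \frac{537922626434}{13568907} = - \frac{541599800231}{13568907}$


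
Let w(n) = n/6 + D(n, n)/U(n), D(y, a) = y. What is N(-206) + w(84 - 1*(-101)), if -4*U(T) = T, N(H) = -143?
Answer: -697/6 ≈ -116.17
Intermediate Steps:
U(T) = -T/4
w(n) = -4 + n/6 (w(n) = n/6 + n/((-n/4)) = n*(⅙) + n*(-4/n) = n/6 - 4 = -4 + n/6)
N(-206) + w(84 - 1*(-101)) = -143 + (-4 + (84 - 1*(-101))/6) = -143 + (-4 + (84 + 101)/6) = -143 + (-4 + (⅙)*185) = -143 + (-4 + 185/6) = -143 + 161/6 = -697/6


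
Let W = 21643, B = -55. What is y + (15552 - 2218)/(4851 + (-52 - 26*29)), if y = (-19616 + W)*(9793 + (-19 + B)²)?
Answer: 125193827169/4045 ≈ 3.0950e+7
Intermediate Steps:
y = 30950263 (y = (-19616 + 21643)*(9793 + (-19 - 55)²) = 2027*(9793 + (-74)²) = 2027*(9793 + 5476) = 2027*15269 = 30950263)
y + (15552 - 2218)/(4851 + (-52 - 26*29)) = 30950263 + (15552 - 2218)/(4851 + (-52 - 26*29)) = 30950263 + 13334/(4851 + (-52 - 754)) = 30950263 + 13334/(4851 - 806) = 30950263 + 13334/4045 = 125193827169/4045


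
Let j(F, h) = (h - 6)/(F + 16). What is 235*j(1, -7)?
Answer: -3055/17 ≈ -179.71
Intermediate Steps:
j(F, h) = (-6 + h)/(16 + F)
235*j(1, -7) = 235*((-6 - 7)/(16 + 1)) = 235*(-13/17) = -3055/17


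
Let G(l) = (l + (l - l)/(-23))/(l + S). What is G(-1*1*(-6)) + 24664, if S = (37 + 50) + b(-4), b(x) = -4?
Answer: 2195102/89 ≈ 24664.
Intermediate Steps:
S = 83 (S = (37 + 50) - 4 = 87 - 4 = 83)
G(l) = l/(83 + l) (G(l) = (l + (l - l)/(-23))/(l + 83) = (l + 0*(-1/23))/(83 + l) = (l + 0)/(83 + l) = l/(83 + l))
G(-1*1*(-6)) + 24664 = (-1*1*(-6))/(83 - 1*1*(-6)) + 24664 = (-1*(-6))/(83 - 1*(-6)) + 24664 = 6/(83 + 6) + 24664 = 6/89 + 24664 = 2195102/89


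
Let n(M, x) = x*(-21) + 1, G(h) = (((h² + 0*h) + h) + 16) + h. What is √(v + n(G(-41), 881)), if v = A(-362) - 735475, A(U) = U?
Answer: I*√754337 ≈ 868.53*I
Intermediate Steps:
G(h) = 16 + h² + 2*h (G(h) = (((h² + 0) + h) + 16) + h = ((h² + h) + 16) + h = ((h + h²) + 16) + h = (16 + h + h²) + h = 16 + h² + 2*h)
n(M, x) = 1 - 21*x (n(M, x) = -21*x + 1 = 1 - 21*x)
v = -735837 (v = -362 - 735475 = -735837)
√(v + n(G(-41), 881)) = √(-735837 + (1 - 21*881)) = √(-735837 + (1 - 18501)) = √(-735837 - 18500) = √(-754337) = I*√754337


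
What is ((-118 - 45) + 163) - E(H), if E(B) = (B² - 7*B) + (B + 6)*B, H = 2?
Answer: -6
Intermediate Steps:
E(B) = B² - 7*B + B*(6 + B) (E(B) = (B² - 7*B) + (6 + B)*B = (B² - 7*B) + B*(6 + B) = B² - 7*B + B*(6 + B))
((-118 - 45) + 163) - E(H) = ((-118 - 45) + 163) - 2*(-1 + 2*2) = (-163 + 163) - 2*(-1 + 4) = 0 - 2*3 = 0 - 1*6 = 0 - 6 = -6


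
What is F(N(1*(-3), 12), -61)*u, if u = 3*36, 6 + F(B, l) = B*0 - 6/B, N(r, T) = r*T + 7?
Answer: -18144/29 ≈ -625.66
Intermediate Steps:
N(r, T) = 7 + T*r (N(r, T) = T*r + 7 = 7 + T*r)
F(B, l) = -6 - 6/B (F(B, l) = -6 + (B*0 - 6/B) = -6 + (0 - 6/B) = -6 - 6/B)
u = 108
F(N(1*(-3), 12), -61)*u = (-6 - 6/(7 + 12*(1*(-3))))*108 = (-6 - 6/(7 + 12*(-3)))*108 = (-6 - 6/(7 - 36))*108 = (-6 - 6/(-29))*108 = (-6 - 6*(-1/29))*108 = (-6 + 6/29)*108 = -168/29*108 = -18144/29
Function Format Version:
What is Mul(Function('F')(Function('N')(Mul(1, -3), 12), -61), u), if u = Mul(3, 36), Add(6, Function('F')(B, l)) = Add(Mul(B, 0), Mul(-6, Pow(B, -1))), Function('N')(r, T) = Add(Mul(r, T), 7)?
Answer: Rational(-18144, 29) ≈ -625.66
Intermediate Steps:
Function('N')(r, T) = Add(7, Mul(T, r)) (Function('N')(r, T) = Add(Mul(T, r), 7) = Add(7, Mul(T, r)))
Function('F')(B, l) = Add(-6, Mul(-6, Pow(B, -1))) (Function('F')(B, l) = Add(-6, Add(Mul(B, 0), Mul(-6, Pow(B, -1)))) = Add(-6, Add(0, Mul(-6, Pow(B, -1)))) = Add(-6, Mul(-6, Pow(B, -1))))
u = 108
Mul(Function('F')(Function('N')(Mul(1, -3), 12), -61), u) = Mul(Add(-6, Mul(-6, Pow(Add(7, Mul(12, Mul(1, -3))), -1))), 108) = Mul(Add(-6, Mul(-6, Pow(Add(7, Mul(12, -3)), -1))), 108) = Mul(Add(-6, Mul(-6, Pow(Add(7, -36), -1))), 108) = Mul(Add(-6, Mul(-6, Pow(-29, -1))), 108) = Mul(Add(-6, Mul(-6, Rational(-1, 29))), 108) = Mul(Add(-6, Rational(6, 29)), 108) = Mul(Rational(-168, 29), 108) = Rational(-18144, 29)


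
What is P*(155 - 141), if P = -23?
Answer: -322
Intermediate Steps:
P*(155 - 141) = -23*(155 - 141) = -23*14 = -322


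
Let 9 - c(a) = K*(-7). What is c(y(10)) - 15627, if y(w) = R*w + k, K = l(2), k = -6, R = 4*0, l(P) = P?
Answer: -15604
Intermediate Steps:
R = 0
K = 2
y(w) = -6 (y(w) = 0*w - 6 = 0 - 6 = -6)
c(a) = 23 (c(a) = 9 - 2*(-7) = 9 - 1*(-14) = 9 + 14 = 23)
c(y(10)) - 15627 = 23 - 15627 = -15604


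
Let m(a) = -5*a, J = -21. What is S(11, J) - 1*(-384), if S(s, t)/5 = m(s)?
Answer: 109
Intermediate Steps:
S(s, t) = -25*s (S(s, t) = 5*(-5*s) = -25*s)
S(11, J) - 1*(-384) = -25*11 - 1*(-384) = -275 + 384 = 109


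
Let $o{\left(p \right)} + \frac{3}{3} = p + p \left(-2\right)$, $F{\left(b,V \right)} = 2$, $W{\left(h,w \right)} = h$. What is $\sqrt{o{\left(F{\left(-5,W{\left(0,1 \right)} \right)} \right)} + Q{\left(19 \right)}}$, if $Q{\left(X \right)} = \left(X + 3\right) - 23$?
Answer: $2 i \approx 2.0 i$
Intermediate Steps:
$Q{\left(X \right)} = -20 + X$ ($Q{\left(X \right)} = \left(3 + X\right) - 23 = -20 + X$)
$o{\left(p \right)} = -1 - p$ ($o{\left(p \right)} = -1 + \left(p + p \left(-2\right)\right) = -1 + \left(p - 2 p\right) = -1 - p$)
$\sqrt{o{\left(F{\left(-5,W{\left(0,1 \right)} \right)} \right)} + Q{\left(19 \right)}} = \sqrt{\left(-1 - 2\right) + \left(-20 + 19\right)} = \sqrt{\left(-1 - 2\right) - 1} = \sqrt{-3 - 1} = \sqrt{-4} = 2 i$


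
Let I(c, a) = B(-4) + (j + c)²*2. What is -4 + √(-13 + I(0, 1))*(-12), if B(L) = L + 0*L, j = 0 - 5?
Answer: -4 - 12*√33 ≈ -72.935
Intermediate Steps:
j = -5
B(L) = L (B(L) = L + 0 = L)
I(c, a) = -4 + 2*(-5 + c)² (I(c, a) = -4 + (-5 + c)²*2 = -4 + 2*(-5 + c)²)
-4 + √(-13 + I(0, 1))*(-12) = -4 + √(-13 + (-4 + 2*(-5 + 0)²))*(-12) = -4 + √(-13 + (-4 + 2*(-5)²))*(-12) = -4 + √(-13 + (-4 + 2*25))*(-12) = -4 + √(-13 + (-4 + 50))*(-12) = -4 + √(-13 + 46)*(-12) = -4 + √33*(-12) = -4 - 12*√33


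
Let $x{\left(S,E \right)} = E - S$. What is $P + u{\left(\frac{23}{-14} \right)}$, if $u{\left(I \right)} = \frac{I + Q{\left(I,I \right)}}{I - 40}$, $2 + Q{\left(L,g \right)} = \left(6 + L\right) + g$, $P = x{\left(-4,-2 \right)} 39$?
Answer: $\frac{45487}{583} \approx 78.022$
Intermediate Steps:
$P = 78$ ($P = \left(-2 - -4\right) 39 = \left(-2 + 4\right) 39 = 2 \cdot 39 = 78$)
$Q{\left(L,g \right)} = 4 + L + g$ ($Q{\left(L,g \right)} = -2 + \left(\left(6 + L\right) + g\right) = -2 + \left(6 + L + g\right) = 4 + L + g$)
$u{\left(I \right)} = \frac{4 + 3 I}{-40 + I}$ ($u{\left(I \right)} = \frac{I + \left(4 + I + I\right)}{I - 40} = \frac{I + \left(4 + 2 I\right)}{-40 + I} = \frac{4 + 3 I}{-40 + I}$)
$P + u{\left(\frac{23}{-14} \right)} = 78 + \frac{4 + 3 \frac{23}{-14}}{-40 + \frac{23}{-14}} = 78 + \frac{4 + 3 \cdot 23 \left(- \frac{1}{14}\right)}{-40 + 23 \left(- \frac{1}{14}\right)} = 78 + \frac{4 + 3 \left(- \frac{23}{14}\right)}{-40 - \frac{23}{14}} = 78 + \frac{4 - \frac{69}{14}}{- \frac{583}{14}} = 78 - - \frac{13}{583} = 78 + \frac{13}{583} = \frac{45487}{583}$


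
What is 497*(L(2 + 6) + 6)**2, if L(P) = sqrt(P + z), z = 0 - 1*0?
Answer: 21868 + 11928*sqrt(2) ≈ 38737.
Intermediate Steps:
z = 0 (z = 0 + 0 = 0)
L(P) = sqrt(P) (L(P) = sqrt(P + 0) = sqrt(P))
497*(L(2 + 6) + 6)**2 = 497*(sqrt(2 + 6) + 6)**2 = 497*(sqrt(8) + 6)**2 = 497*(2*sqrt(2) + 6)**2 = 497*(6 + 2*sqrt(2))**2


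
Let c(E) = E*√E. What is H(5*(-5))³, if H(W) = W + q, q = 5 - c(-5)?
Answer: -500 + 5375*I*√5 ≈ -500.0 + 12019.0*I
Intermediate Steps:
c(E) = E^(3/2)
q = 5 + 5*I*√5 (q = 5 - (-5)^(3/2) = 5 - (-5)*I*√5 = 5 + 5*I*√5 ≈ 5.0 + 11.18*I)
H(W) = 5 + W + 5*I*√5 (H(W) = W + (5 + 5*I*√5) = 5 + W + 5*I*√5)
H(5*(-5))³ = (5 + 5*(-5) + 5*I*√5)³ = (5 - 25 + 5*I*√5)³ = (-20 + 5*I*√5)³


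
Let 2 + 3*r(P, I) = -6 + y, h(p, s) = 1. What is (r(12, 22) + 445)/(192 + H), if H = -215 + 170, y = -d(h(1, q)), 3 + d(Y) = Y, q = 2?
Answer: 443/147 ≈ 3.0136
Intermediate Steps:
d(Y) = -3 + Y
y = 2 (y = -(-3 + 1) = -1*(-2) = 2)
H = -45
r(P, I) = -2 (r(P, I) = -⅔ + (-6 + 2)/3 = -⅔ + (⅓)*(-4) = -⅔ - 4/3 = -2)
(r(12, 22) + 445)/(192 + H) = (-2 + 445)/(192 - 45) = 443/147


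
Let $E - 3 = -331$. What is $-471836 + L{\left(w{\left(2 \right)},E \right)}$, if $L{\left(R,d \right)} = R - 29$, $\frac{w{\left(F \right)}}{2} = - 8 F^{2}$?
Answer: $-471929$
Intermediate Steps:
$w{\left(F \right)} = - 16 F^{2}$ ($w{\left(F \right)} = 2 \left(- 8 F^{2}\right) = - 16 F^{2}$)
$E = -328$ ($E = 3 - 331 = -328$)
$L{\left(R,d \right)} = -29 + R$
$-471836 + L{\left(w{\left(2 \right)},E \right)} = -471836 - \left(29 + 16 \cdot 2^{2}\right) = -471836 - 93 = -471929$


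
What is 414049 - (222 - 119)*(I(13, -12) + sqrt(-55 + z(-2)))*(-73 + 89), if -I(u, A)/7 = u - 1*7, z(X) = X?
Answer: 483265 - 1648*I*sqrt(57) ≈ 4.8327e+5 - 12442.0*I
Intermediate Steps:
I(u, A) = 49 - 7*u (I(u, A) = -7*(u - 1*7) = -7*(u - 7) = -7*(-7 + u) = 49 - 7*u)
414049 - (222 - 119)*(I(13, -12) + sqrt(-55 + z(-2)))*(-73 + 89) = 414049 - (222 - 119)*((49 - 7*13) + sqrt(-55 - 2))*(-73 + 89) = 414049 - 103*((49 - 91) + sqrt(-57))*16 = 414049 - 103*(-42 + I*sqrt(57))*16 = 414049 - 103*(-672 + 16*I*sqrt(57)) = 414049 - (-69216 + 1648*I*sqrt(57)) = 414049 + (69216 - 1648*I*sqrt(57)) = 483265 - 1648*I*sqrt(57)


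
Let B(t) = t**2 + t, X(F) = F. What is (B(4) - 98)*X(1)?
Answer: -78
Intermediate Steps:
B(t) = t + t**2
(B(4) - 98)*X(1) = (4*(1 + 4) - 98)*1 = (4*5 - 98)*1 = (20 - 98)*1 = -78*1 = -78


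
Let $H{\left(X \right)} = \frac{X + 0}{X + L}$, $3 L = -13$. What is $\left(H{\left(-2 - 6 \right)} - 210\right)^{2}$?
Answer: $\frac{60000516}{1369} \approx 43828.0$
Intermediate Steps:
$L = - \frac{13}{3}$ ($L = \frac{1}{3} \left(-13\right) = - \frac{13}{3} \approx -4.3333$)
$H{\left(X \right)} = \frac{X}{- \frac{13}{3} + X}$ ($H{\left(X \right)} = \frac{X + 0}{X - \frac{13}{3}} = \frac{X}{- \frac{13}{3} + X}$)
$\left(H{\left(-2 - 6 \right)} - 210\right)^{2} = \left(\frac{3 \left(-2 - 6\right)}{-13 + 3 \left(-2 - 6\right)} - 210\right)^{2} = \left(3 \left(-8\right) \frac{1}{-13 + 3 \left(-8\right)} - 210\right)^{2} = \left(3 \left(-8\right) \frac{1}{-13 - 24} - 210\right)^{2} = \left(3 \left(-8\right) \frac{1}{-37} - 210\right)^{2} = \left(3 \left(-8\right) \left(- \frac{1}{37}\right) - 210\right)^{2} = \left(\frac{24}{37} - 210\right)^{2} = \left(- \frac{7746}{37}\right)^{2} = \frac{60000516}{1369}$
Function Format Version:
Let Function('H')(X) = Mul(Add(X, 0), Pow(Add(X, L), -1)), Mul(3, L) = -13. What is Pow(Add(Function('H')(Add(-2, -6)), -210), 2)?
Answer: Rational(60000516, 1369) ≈ 43828.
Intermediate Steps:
L = Rational(-13, 3) (L = Mul(Rational(1, 3), -13) = Rational(-13, 3) ≈ -4.3333)
Function('H')(X) = Mul(X, Pow(Add(Rational(-13, 3), X), -1)) (Function('H')(X) = Mul(Add(X, 0), Pow(Add(X, Rational(-13, 3)), -1)) = Mul(X, Pow(Add(Rational(-13, 3), X), -1)))
Pow(Add(Function('H')(Add(-2, -6)), -210), 2) = Pow(Add(Mul(3, Add(-2, -6), Pow(Add(-13, Mul(3, Add(-2, -6))), -1)), -210), 2) = Pow(Add(Mul(3, -8, Pow(Add(-13, Mul(3, -8)), -1)), -210), 2) = Pow(Add(Mul(3, -8, Pow(Add(-13, -24), -1)), -210), 2) = Pow(Add(Mul(3, -8, Pow(-37, -1)), -210), 2) = Pow(Add(Mul(3, -8, Rational(-1, 37)), -210), 2) = Pow(Add(Rational(24, 37), -210), 2) = Pow(Rational(-7746, 37), 2) = Rational(60000516, 1369)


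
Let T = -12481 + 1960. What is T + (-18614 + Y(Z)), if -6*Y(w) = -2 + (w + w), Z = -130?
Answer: -87274/3 ≈ -29091.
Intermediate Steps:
T = -10521
Y(w) = ⅓ - w/3 (Y(w) = -(-2 + (w + w))/6 = -(-2 + 2*w)/6 = ⅓ - w/3)
T + (-18614 + Y(Z)) = -10521 + (-18614 + (⅓ - ⅓*(-130))) = -10521 + (-18614 + (⅓ + 130/3)) = -10521 + (-18614 + 131/3) = -10521 - 55711/3 = -87274/3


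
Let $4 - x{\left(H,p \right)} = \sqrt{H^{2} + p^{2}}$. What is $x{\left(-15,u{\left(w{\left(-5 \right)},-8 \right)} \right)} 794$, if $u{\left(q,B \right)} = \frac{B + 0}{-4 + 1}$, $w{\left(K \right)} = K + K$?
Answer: $3176 - \frac{794 \sqrt{2089}}{3} \approx -8920.8$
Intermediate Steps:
$w{\left(K \right)} = 2 K$
$u{\left(q,B \right)} = - \frac{B}{3}$ ($u{\left(q,B \right)} = \frac{B}{-3} = B \left(- \frac{1}{3}\right) = - \frac{B}{3}$)
$x{\left(H,p \right)} = 4 - \sqrt{H^{2} + p^{2}}$
$x{\left(-15,u{\left(w{\left(-5 \right)},-8 \right)} \right)} 794 = \left(4 - \sqrt{\left(-15\right)^{2} + \left(\left(- \frac{1}{3}\right) \left(-8\right)\right)^{2}}\right) 794 = \left(4 - \sqrt{225 + \left(\frac{8}{3}\right)^{2}}\right) 794 = \left(4 - \sqrt{225 + \frac{64}{9}}\right) 794 = \left(4 - \sqrt{\frac{2089}{9}}\right) 794 = \left(4 - \frac{\sqrt{2089}}{3}\right) 794 = 3176 - \frac{794 \sqrt{2089}}{3}$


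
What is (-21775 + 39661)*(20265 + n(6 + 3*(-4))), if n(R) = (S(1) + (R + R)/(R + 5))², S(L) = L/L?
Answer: 365482524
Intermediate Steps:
S(L) = 1
n(R) = (1 + 2*R/(5 + R))² (n(R) = (1 + (R + R)/(R + 5))² = (1 + (2*R)/(5 + R))² = (1 + 2*R/(5 + R))²)
(-21775 + 39661)*(20265 + n(6 + 3*(-4))) = (-21775 + 39661)*(20265 + (5 + 3*(6 + 3*(-4)))²/(5 + (6 + 3*(-4)))²) = 17886*(20265 + (5 + 3*(6 - 12))²/(5 + (6 - 12))²) = 17886*(20265 + (5 + 3*(-6))²/(5 - 6)²) = 17886*(20265 + (5 - 18)²/(-1)²) = 17886*(20265 + 1*(-13)²) = 17886*(20265 + 1*169) = 17886*(20265 + 169) = 17886*20434 = 365482524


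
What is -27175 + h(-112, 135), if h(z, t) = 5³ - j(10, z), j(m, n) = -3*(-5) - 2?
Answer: -27063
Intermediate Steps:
j(m, n) = 13 (j(m, n) = 15 - 2 = 13)
h(z, t) = 112 (h(z, t) = 5³ - 1*13 = 125 - 13 = 112)
-27175 + h(-112, 135) = -27175 + 112 = -27063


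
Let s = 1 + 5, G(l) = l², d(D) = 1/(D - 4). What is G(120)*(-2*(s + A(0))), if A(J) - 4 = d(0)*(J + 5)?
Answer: -252000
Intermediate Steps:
d(D) = 1/(-4 + D)
s = 6
A(J) = 11/4 - J/4 (A(J) = 4 + (J + 5)/(-4 + 0) = 4 + (5 + J)/(-4) = 4 - (5 + J)/4 = 4 + (-5/4 - J/4) = 11/4 - J/4)
G(120)*(-2*(s + A(0))) = 120²*(-2*(6 + (11/4 - ¼*0))) = 14400*(-2*(6 + (11/4 + 0))) = 14400*(-2*(6 + 11/4)) = 14400*(-2*35/4) = 14400*(-35/2) = -252000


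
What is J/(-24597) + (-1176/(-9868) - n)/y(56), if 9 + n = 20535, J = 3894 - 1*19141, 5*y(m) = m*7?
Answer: -1553222354743/5946718302 ≈ -261.19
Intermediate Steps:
y(m) = 7*m/5 (y(m) = (m*7)/5 = (7*m)/5 = 7*m/5)
J = -15247 (J = 3894 - 19141 = -15247)
n = 20526 (n = -9 + 20535 = 20526)
J/(-24597) + (-1176/(-9868) - n)/y(56) = -15247/(-24597) + (-1176/(-9868) - 1*20526)/(((7/5)*56)) = -15247*(-1/24597) + (-1176*(-1/9868) - 20526)/(392/5) = 15247/24597 + (294/2467 - 20526)*(5/392) = 15247/24597 - 50637348/2467*5/392 = 15247/24597 - 63296685/241766 = -1553222354743/5946718302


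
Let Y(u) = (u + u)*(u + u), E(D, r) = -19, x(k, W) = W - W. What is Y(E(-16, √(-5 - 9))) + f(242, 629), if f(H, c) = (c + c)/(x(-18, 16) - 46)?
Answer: 32583/23 ≈ 1416.7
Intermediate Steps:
x(k, W) = 0
Y(u) = 4*u² (Y(u) = (2*u)*(2*u) = 4*u²)
f(H, c) = -c/23 (f(H, c) = (c + c)/(0 - 46) = (2*c)/(-46) = (2*c)*(-1/46) = -c/23)
Y(E(-16, √(-5 - 9))) + f(242, 629) = 4*(-19)² - 1/23*629 = 4*361 - 629/23 = 1444 - 629/23 = 32583/23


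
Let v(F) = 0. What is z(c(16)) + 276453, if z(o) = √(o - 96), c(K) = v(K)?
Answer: 276453 + 4*I*√6 ≈ 2.7645e+5 + 9.798*I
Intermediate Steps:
c(K) = 0
z(o) = √(-96 + o)
z(c(16)) + 276453 = √(-96 + 0) + 276453 = √(-96) + 276453 = 4*I*√6 + 276453 = 276453 + 4*I*√6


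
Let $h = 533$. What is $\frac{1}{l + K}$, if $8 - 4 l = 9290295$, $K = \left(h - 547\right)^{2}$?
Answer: $- \frac{4}{9289503} \approx -4.3059 \cdot 10^{-7}$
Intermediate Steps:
$K = 196$ ($K = \left(533 - 547\right)^{2} = \left(-14\right)^{2} = 196$)
$l = - \frac{9290287}{4}$ ($l = 2 - \frac{9290295}{4} = - \frac{9290287}{4} \approx -2.3226 \cdot 10^{6}$)
$\frac{1}{l + K} = \frac{1}{- \frac{9290287}{4} + 196} = \frac{1}{- \frac{9289503}{4}} = - \frac{4}{9289503}$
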